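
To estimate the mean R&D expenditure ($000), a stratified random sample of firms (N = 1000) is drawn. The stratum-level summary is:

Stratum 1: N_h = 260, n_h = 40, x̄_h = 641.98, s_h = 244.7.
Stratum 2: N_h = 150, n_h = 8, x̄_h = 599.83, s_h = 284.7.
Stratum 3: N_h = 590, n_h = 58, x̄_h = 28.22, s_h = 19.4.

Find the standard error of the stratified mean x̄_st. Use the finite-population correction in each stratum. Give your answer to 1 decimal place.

SE(x̄_st) ≈ 17.4

V̂(x̄_st) = Σ W_h² (1 − n_h/N_h) s_h²/n_h, with W_h = N_h/N and N = 1000:
  stratum 1: (260/1000)²·(1 − 40/260)·244.7²/40 = 85.6257
  stratum 2: (150/1000)²·(1 − 8/150)·284.7²/8 = 215.807
  stratum 3: (590/1000)²·(1 − 58/590)·19.4²/58 = 2.03676
V̂(x̄_st) = 303.469
SE(x̄_st) = √303.469 = 17.4204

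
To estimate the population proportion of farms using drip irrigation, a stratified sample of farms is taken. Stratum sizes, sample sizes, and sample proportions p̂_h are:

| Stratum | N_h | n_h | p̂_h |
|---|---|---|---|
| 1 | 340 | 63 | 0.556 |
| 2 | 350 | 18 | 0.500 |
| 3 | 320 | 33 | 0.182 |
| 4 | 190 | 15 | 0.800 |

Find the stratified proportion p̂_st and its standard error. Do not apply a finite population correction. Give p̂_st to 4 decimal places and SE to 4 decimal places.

N = 1200; stratum weights W_h = N_h/N.
p̂_st = Σ W_h p̂_h = (340·0.556 + 350·0.500 + 320·0.182 + 190·0.800)/1200 = 0.47857
V̂(p̂_st) = Σ W_h² p̂_h(1−p̂_h)/(n_h−1):
  stratum 1: (340/1200)²·0.556·0.444/62 = 0.00031964
  stratum 2: (350/1200)²·0.500·0.500/17 = 0.00125102
  stratum 3: (320/1200)²·0.182·0.818/32 = 0.000330836
  stratum 4: (190/1200)²·0.800·0.200/14 = 0.000286508
V̂(p̂_st) = 0.002188; SE = √V̂ = 0.0467761

p̂_st ≈ 0.4786, SE ≈ 0.0468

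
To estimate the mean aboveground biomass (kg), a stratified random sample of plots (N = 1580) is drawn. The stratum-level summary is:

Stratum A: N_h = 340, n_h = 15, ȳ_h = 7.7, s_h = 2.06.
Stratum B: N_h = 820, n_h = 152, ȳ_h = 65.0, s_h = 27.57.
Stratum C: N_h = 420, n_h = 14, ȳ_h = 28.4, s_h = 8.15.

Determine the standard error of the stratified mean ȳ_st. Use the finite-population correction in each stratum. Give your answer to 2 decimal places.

SE(ȳ_st) ≈ 1.20

V̂(ȳ_st) = Σ W_h² (1 − n_h/N_h) s_h²/n_h, with W_h = N_h/N and N = 1580:
  stratum A: (340/1580)²·(1 − 15/340)·2.06²/15 = 0.0125225
  stratum B: (820/1580)²·(1 − 152/820)·27.57²/152 = 1.09725
  stratum C: (420/1580)²·(1 − 14/420)·8.15²/14 = 0.324077
V̂(ȳ_st) = 1.43385
SE(ȳ_st) = √1.43385 = 1.19744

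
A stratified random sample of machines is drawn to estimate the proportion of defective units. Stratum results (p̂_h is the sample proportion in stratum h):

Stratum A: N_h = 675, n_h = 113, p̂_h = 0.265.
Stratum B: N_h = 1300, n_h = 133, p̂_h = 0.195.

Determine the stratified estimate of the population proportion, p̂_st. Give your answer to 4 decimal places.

p̂_st ≈ 0.2189

N = 1975; stratum weights W_h = N_h/N.
p̂_st = Σ W_h p̂_h = (675·0.265 + 1300·0.195)/1975 = 0.21892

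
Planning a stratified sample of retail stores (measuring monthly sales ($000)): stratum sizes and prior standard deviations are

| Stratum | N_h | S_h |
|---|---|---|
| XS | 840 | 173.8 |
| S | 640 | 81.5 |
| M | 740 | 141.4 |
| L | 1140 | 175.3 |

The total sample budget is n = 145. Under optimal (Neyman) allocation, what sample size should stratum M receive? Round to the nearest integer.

30

Neyman allocation: n_h = n · N_h S_h / Σ N_i S_i, with n = 145.
  stratum XS: N_h·S_h = 840·173.8 = 145992.00
  stratum S: N_h·S_h = 640·81.5 = 52160.00
  stratum M: N_h·S_h = 740·141.4 = 104636.00
  stratum L: N_h·S_h = 1140·175.3 = 199842.00
Σ N_h S_h = 502630.00
n for stratum M = 145·104636.00/502630.00 = 30.186 → 30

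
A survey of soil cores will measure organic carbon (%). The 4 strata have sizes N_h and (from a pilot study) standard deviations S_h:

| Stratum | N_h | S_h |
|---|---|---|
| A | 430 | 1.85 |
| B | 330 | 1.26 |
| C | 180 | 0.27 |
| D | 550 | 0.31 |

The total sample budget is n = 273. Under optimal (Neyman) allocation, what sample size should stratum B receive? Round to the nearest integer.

79

Neyman allocation: n_h = n · N_h S_h / Σ N_i S_i, with n = 273.
  stratum A: N_h·S_h = 430·1.85 = 795.50
  stratum B: N_h·S_h = 330·1.26 = 415.80
  stratum C: N_h·S_h = 180·0.27 = 48.60
  stratum D: N_h·S_h = 550·0.31 = 170.50
Σ N_h S_h = 1430.40
n for stratum B = 273·415.80/1430.40 = 79.358 → 79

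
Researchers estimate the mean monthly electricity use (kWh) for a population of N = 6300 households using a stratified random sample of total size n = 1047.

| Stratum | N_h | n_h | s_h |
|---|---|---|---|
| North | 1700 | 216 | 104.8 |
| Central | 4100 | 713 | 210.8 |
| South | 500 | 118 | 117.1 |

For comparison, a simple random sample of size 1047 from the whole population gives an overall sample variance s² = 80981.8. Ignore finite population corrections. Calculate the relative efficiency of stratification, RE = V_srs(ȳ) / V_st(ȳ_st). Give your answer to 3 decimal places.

RE ≈ 2.509

V̂(ȳ_st) = Σ W_h² s_h²/n_h, with W_h = N_h/N and N = 6300:
  stratum North: (1700/6300)²·104.8²/216 = 3.70242
  stratum Central: (4100/6300)²·210.8²/713 = 26.396
  stratum South: (500/6300)²·117.1²/118 = 0.731966
V_st = 30.8304
V_srs = s²/n = 80981.8/1047 = 77.3465
Relative efficiency = V_srs / V_st = 77.3465/30.8304 = 2.5088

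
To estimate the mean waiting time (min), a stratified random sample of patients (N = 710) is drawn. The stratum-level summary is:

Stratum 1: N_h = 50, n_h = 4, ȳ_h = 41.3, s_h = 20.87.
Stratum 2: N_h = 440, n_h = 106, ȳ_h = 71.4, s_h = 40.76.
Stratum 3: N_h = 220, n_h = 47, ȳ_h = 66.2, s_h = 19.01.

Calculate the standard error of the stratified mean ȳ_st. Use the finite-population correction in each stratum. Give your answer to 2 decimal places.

SE(ȳ_st) ≈ 2.38

V̂(ȳ_st) = Σ W_h² (1 − n_h/N_h) s_h²/n_h, with W_h = N_h/N and N = 710:
  stratum 1: (50/710)²·(1 − 4/50)·20.87²/4 = 0.496817
  stratum 2: (440/710)²·(1 − 106/440)·40.76²/106 = 4.56925
  stratum 3: (220/710)²·(1 − 47/220)·19.01²/47 = 0.580522
V̂(ȳ_st) = 5.64659
SE(ȳ_st) = √5.64659 = 2.37626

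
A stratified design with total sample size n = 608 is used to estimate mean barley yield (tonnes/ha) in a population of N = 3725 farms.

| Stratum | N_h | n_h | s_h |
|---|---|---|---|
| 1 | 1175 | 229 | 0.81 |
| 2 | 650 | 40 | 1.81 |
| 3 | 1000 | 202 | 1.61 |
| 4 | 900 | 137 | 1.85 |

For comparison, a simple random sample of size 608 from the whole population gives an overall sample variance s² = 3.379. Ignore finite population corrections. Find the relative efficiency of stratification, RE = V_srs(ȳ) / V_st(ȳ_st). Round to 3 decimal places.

V̂(ȳ_st) = Σ W_h² s_h²/n_h, with W_h = N_h/N and N = 3725:
  stratum 1: (1175/3725)²·0.81²/229 = 0.000285074
  stratum 2: (650/3725)²·1.81²/40 = 0.00249386
  stratum 3: (1000/3725)²·1.61²/202 = 0.0009248
  stratum 4: (900/3725)²·1.85²/137 = 0.00145833
V_st = 0.00516206
V_srs = s²/n = 3.379/608 = 0.00555757
Relative efficiency = V_srs / V_st = 0.00555757/0.00516206 = 1.0766

RE ≈ 1.077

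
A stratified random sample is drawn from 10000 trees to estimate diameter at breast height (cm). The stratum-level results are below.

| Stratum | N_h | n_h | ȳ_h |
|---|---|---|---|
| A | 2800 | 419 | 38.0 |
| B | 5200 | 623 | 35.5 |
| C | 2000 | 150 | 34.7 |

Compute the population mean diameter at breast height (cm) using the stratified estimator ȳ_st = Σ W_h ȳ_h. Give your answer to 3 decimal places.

N = Σ N_h = 10000. Stratum weights W_h = N_h/N.
ȳ_st = (2800·38.0 + 5200·35.5 + 2000·34.7) / 10000 = 36.04000

ȳ_st ≈ 36.040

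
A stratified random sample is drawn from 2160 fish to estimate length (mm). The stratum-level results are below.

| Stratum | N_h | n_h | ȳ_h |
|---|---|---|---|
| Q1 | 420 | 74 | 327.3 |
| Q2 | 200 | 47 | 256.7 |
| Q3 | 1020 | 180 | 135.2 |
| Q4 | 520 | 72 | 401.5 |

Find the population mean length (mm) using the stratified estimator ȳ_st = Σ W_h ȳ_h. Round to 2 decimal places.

ȳ_st ≈ 247.91

N = Σ N_h = 2160. Stratum weights W_h = N_h/N.
ȳ_st = (420·327.3 + 200·256.7 + 1020·135.2 + 520·401.5) / 2160 = 247.9120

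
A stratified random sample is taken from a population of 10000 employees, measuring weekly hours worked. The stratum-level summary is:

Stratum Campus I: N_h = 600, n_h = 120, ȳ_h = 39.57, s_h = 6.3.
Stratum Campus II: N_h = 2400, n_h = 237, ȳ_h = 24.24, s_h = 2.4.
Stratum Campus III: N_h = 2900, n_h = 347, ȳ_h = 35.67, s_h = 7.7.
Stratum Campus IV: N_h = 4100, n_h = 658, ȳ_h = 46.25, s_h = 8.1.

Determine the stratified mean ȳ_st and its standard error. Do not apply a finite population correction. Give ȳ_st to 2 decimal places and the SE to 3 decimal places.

ȳ_st ≈ 37.50, SE ≈ 0.184

ȳ_st = Σ W_h ȳ_h = (600·39.57 + 2400·24.24 + 2900·35.67 + 4100·46.25)/10000 = 37.49860
V̂(ȳ_st) = Σ W_h² s_h²/n_h, with W_h = N_h/N and N = 10000:
  stratum Campus I: (600/10000)²·6.3²/120 = 0.0011907
  stratum Campus II: (2400/10000)²·2.4²/237 = 0.0013999
  stratum Campus III: (2900/10000)²·7.7²/347 = 0.0143697
  stratum Campus IV: (4100/10000)²·8.1²/658 = 0.0167615
V̂(ȳ_st) = 0.0337218
SE(ȳ_st) = √0.0337218 = 0.183635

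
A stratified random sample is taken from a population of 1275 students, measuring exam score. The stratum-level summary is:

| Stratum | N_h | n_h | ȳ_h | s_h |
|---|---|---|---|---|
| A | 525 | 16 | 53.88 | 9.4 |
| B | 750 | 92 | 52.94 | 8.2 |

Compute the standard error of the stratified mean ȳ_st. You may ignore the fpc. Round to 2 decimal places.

V̂(ȳ_st) = Σ W_h² s_h²/n_h, with W_h = N_h/N and N = 1275:
  stratum A: (525/1275)²·9.4²/16 = 0.936341
  stratum B: (750/1275)²·8.2²/92 = 0.252896
V̂(ȳ_st) = 1.18924
SE(ȳ_st) = √1.18924 = 1.09052

SE(ȳ_st) ≈ 1.09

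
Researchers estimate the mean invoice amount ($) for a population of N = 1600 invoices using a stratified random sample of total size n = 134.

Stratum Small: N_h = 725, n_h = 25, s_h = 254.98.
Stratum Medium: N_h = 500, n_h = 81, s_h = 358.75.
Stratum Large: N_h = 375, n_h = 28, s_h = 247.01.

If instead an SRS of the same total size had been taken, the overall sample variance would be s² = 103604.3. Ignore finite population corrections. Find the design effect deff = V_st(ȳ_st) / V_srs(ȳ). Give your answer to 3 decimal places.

V̂(ȳ_st) = Σ W_h² s_h²/n_h, with W_h = N_h/N and N = 1600:
  stratum Small: (725/1600)²·254.98²/25 = 533.959
  stratum Medium: (500/1600)²·358.75²/81 = 155.167
  stratum Large: (375/1600)²·247.01²/28 = 119.7
V_st = 808.826
V_srs = s²/n = 103604.3/134 = 773.166
deff = V_st / V_srs = 808.826/773.166 = 1.0461

deff ≈ 1.046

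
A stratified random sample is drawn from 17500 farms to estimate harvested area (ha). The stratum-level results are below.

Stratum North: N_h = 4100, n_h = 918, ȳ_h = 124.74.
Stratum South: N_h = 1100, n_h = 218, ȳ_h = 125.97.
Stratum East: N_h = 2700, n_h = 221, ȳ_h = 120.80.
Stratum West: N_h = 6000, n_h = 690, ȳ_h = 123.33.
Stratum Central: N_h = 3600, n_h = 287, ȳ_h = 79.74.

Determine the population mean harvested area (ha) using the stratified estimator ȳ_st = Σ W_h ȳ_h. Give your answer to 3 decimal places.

ȳ_st ≈ 114.469

N = Σ N_h = 17500. Stratum weights W_h = N_h/N.
ȳ_st = (4100·124.74 + 1100·125.97 + 2700·120.80 + 6000·123.33 + 3600·79.74) / 17500 = 114.46886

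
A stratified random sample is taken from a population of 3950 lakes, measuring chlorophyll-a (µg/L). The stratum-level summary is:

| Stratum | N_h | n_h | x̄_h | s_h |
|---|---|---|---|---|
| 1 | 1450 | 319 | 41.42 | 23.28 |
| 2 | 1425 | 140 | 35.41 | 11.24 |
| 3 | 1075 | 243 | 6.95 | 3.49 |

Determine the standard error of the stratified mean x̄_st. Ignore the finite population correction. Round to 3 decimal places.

SE(x̄_st) ≈ 0.592

V̂(x̄_st) = Σ W_h² s_h²/n_h, with W_h = N_h/N and N = 3950:
  stratum 1: (1450/3950)²·23.28²/319 = 0.228938
  stratum 2: (1425/3950)²·11.24²/140 = 0.117447
  stratum 3: (1075/3950)²·3.49²/243 = 0.00371251
V̂(x̄_st) = 0.350097
SE(x̄_st) = √0.350097 = 0.59169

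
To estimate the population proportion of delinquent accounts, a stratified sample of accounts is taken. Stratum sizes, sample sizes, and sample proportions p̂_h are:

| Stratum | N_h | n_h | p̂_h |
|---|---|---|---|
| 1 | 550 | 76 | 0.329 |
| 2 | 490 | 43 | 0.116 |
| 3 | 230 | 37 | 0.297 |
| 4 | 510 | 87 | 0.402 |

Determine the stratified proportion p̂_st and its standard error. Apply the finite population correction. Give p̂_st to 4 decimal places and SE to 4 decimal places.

p̂_st ≈ 0.2871, SE ≈ 0.0261

N = 1780; stratum weights W_h = N_h/N.
p̂_st = Σ W_h p̂_h = (550·0.329 + 490·0.116 + 230·0.297 + 510·0.402)/1780 = 0.28715
V̂(p̂_st) = Σ W_h² (1 − n_h/N_h) p̂_h(1−p̂_h)/(n_h−1):
  stratum 1: (550/1780)²·(1 − 76/550)·0.329·0.671/75 = 0.000242191
  stratum 2: (490/1780)²·(1 − 43/490)·0.116·0.884/42 = 0.000168781
  stratum 3: (230/1780)²·(1 − 37/230)·0.297·0.703/36 = 8.12558e-05
  stratum 4: (510/1780)²·(1 − 87/510)·0.402·0.598/86 = 0.000190327
V̂(p̂_st) = 0.000682555; SE = √V̂ = 0.0261258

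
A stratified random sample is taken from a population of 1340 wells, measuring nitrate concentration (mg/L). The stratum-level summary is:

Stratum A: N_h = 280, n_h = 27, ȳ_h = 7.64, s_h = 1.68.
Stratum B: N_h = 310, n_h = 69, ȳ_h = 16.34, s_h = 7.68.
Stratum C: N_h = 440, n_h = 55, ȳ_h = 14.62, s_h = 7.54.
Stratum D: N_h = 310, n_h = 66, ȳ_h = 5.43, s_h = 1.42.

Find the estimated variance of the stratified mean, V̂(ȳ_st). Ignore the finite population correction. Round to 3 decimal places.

V̂(ȳ_st) ≈ 0.163

V̂(ȳ_st) = Σ W_h² s_h²/n_h, with W_h = N_h/N and N = 1340:
  stratum A: (280/1340)²·1.68²/27 = 0.00456416
  stratum B: (310/1340)²·7.68²/69 = 0.0457496
  stratum C: (440/1340)²·7.54²/55 = 0.111449
  stratum D: (310/1340)²·1.42²/66 = 0.00163511
V̂(ȳ_st) = 0.163398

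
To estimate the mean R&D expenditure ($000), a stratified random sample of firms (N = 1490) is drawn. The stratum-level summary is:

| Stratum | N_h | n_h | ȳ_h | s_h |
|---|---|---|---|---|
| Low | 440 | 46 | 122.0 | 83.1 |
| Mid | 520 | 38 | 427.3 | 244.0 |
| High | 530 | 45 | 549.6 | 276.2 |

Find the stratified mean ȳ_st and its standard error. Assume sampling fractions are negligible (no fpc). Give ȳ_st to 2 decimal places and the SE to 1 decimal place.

ȳ_st ≈ 380.65, SE ≈ 20.5

ȳ_st = Σ W_h ȳ_h = (440·122.0 + 520·427.3 + 530·549.6)/1490 = 380.64698
V̂(ȳ_st) = Σ W_h² s_h²/n_h, with W_h = N_h/N and N = 1490:
  stratum Low: (440/1490)²·83.1²/46 = 13.0911
  stratum Mid: (520/1490)²·244.0²/38 = 190.823
  stratum High: (530/1490)²·276.2²/45 = 214.493
V̂(ȳ_st) = 418.407
SE(ȳ_st) = √418.407 = 20.455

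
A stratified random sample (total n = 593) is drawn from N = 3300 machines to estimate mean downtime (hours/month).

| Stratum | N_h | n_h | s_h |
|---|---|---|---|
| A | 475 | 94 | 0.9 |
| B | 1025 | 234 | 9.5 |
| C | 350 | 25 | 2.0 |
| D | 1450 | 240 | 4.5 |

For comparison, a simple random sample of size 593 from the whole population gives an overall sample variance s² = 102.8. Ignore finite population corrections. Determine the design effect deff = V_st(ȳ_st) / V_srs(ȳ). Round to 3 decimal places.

V̂(ȳ_st) = Σ W_h² s_h²/n_h, with W_h = N_h/N and N = 3300:
  stratum A: (475/3300)²·0.9²/94 = 0.000178532
  stratum B: (1025/3300)²·9.5²/234 = 0.0372093
  stratum C: (350/3300)²·2.0²/25 = 0.00179982
  stratum D: (1450/3300)²·4.5²/240 = 0.01629
V_st = 0.0554777
V_srs = s²/n = 102.8/593 = 0.173356
deff = V_st / V_srs = 0.0554777/0.173356 = 0.3200

deff ≈ 0.320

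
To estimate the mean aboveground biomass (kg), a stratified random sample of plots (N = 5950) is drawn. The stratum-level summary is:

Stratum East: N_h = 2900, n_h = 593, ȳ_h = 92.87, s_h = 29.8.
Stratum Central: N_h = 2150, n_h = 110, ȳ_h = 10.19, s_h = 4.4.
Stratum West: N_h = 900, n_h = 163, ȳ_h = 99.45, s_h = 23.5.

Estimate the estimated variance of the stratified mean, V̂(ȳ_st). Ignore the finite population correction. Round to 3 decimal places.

V̂(ȳ_st) ≈ 0.456

V̂(ȳ_st) = Σ W_h² s_h²/n_h, with W_h = N_h/N and N = 5950:
  stratum East: (2900/5950)²·29.8²/593 = 0.355746
  stratum Central: (2150/5950)²·4.4²/110 = 0.0229803
  stratum West: (900/5950)²·23.5²/163 = 0.0775174
V̂(ȳ_st) = 0.456244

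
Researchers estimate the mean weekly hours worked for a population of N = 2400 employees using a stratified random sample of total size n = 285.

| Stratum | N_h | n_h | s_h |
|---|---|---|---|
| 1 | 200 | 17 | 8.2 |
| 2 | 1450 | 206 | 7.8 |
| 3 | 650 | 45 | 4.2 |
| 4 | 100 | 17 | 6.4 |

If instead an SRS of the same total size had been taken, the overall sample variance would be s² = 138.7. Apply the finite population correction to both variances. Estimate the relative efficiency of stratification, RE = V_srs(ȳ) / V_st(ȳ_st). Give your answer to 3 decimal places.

V̂(ȳ_st) = Σ W_h² (1 − n_h/N_h) s_h²/n_h, with W_h = N_h/N and N = 2400:
  stratum 1: (200/2400)²·(1 − 17/200)·8.2²/17 = 0.0251326
  stratum 2: (1450/2400)²·(1 − 206/1450)·7.8²/206 = 0.0924885
  stratum 3: (650/2400)²·(1 − 45/650)·4.2²/45 = 0.0267628
  stratum 4: (100/2400)²·(1 − 17/100)·6.4²/17 = 0.0034719
V_st = 0.147856
V_srs = (1 − 285/2400)·138.7/285 = 0.428875
Relative efficiency = V_srs / V_st = 0.428875/0.147856 = 2.9006

RE ≈ 2.901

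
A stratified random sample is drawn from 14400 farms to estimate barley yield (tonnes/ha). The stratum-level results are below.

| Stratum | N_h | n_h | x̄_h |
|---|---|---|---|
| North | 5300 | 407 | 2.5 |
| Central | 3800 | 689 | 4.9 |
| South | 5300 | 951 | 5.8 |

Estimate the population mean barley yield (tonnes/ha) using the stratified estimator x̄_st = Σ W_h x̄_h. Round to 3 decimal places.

x̄_st ≈ 4.348

N = Σ N_h = 14400. Stratum weights W_h = N_h/N.
x̄_st = (5300·2.5 + 3800·4.9 + 5300·5.8) / 14400 = 4.34792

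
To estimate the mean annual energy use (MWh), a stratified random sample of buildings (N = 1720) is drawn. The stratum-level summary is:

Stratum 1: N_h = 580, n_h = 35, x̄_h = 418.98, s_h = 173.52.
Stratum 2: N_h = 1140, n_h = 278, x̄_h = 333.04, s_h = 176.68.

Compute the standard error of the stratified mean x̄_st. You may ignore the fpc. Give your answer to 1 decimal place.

V̂(x̄_st) = Σ W_h² s_h²/n_h, with W_h = N_h/N and N = 1720:
  stratum 1: (580/1720)²·173.52²/35 = 97.8206
  stratum 2: (1140/1720)²·176.68²/278 = 49.3268
V̂(x̄_st) = 147.147
SE(x̄_st) = √147.147 = 12.1304

SE(x̄_st) ≈ 12.1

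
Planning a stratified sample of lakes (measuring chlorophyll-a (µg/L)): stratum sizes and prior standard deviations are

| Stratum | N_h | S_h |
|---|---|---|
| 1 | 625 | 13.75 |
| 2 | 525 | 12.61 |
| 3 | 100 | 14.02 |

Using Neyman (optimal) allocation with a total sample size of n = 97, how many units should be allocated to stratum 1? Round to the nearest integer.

Neyman allocation: n_h = n · N_h S_h / Σ N_i S_i, with n = 97.
  stratum 1: N_h·S_h = 625·13.75 = 8593.75
  stratum 2: N_h·S_h = 525·12.61 = 6620.25
  stratum 3: N_h·S_h = 100·14.02 = 1402.00
Σ N_h S_h = 16616.00
n for stratum 1 = 97·8593.75/16616.00 = 50.168 → 50

50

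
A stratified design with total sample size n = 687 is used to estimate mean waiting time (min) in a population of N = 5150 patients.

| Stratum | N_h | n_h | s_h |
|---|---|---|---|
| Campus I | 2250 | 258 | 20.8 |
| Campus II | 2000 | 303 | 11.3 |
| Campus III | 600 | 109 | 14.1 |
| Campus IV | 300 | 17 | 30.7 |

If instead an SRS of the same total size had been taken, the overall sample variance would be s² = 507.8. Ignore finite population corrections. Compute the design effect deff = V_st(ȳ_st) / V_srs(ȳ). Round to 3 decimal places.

V̂(ȳ_st) = Σ W_h² s_h²/n_h, with W_h = N_h/N and N = 5150:
  stratum Campus I: (2250/5150)²·20.8²/258 = 0.320079
  stratum Campus II: (2000/5150)²·11.3²/303 = 0.0635565
  stratum Campus III: (600/5150)²·14.1²/109 = 0.0247571
  stratum Campus IV: (300/5150)²·30.7²/17 = 0.188129
V_st = 0.596522
V_srs = s²/n = 507.8/687 = 0.739156
deff = V_st / V_srs = 0.596522/0.739156 = 0.8070

deff ≈ 0.807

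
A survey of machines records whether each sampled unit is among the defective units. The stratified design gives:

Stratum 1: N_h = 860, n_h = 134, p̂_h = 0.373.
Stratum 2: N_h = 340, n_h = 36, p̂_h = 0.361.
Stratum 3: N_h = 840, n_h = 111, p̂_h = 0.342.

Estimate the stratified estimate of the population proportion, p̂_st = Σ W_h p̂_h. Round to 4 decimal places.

N = 2040; stratum weights W_h = N_h/N.
p̂_st = Σ W_h p̂_h = (860·0.373 + 340·0.361 + 840·0.342)/2040 = 0.35824

p̂_st ≈ 0.3582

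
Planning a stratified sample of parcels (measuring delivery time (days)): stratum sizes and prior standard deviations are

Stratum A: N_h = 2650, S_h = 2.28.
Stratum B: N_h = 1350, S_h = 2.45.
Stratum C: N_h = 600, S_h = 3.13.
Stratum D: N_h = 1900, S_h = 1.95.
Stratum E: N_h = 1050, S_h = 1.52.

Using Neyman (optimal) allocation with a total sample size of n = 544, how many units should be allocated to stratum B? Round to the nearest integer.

109

Neyman allocation: n_h = n · N_h S_h / Σ N_i S_i, with n = 544.
  stratum A: N_h·S_h = 2650·2.28 = 6042.00
  stratum B: N_h·S_h = 1350·2.45 = 3307.50
  stratum C: N_h·S_h = 600·3.13 = 1878.00
  stratum D: N_h·S_h = 1900·1.95 = 3705.00
  stratum E: N_h·S_h = 1050·1.52 = 1596.00
Σ N_h S_h = 16528.50
n for stratum B = 544·3307.50/16528.50 = 108.859 → 109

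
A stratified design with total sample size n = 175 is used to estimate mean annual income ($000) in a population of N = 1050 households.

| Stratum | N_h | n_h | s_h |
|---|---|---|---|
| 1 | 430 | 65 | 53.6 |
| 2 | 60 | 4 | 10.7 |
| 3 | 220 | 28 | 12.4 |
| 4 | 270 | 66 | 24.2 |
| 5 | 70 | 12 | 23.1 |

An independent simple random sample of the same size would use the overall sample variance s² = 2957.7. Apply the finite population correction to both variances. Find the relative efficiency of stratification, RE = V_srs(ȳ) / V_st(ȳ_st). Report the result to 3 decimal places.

V̂(ȳ_st) = Σ W_h² (1 − n_h/N_h) s_h²/n_h, with W_h = N_h/N and N = 1050:
  stratum 1: (430/1050)²·(1 − 65/430)·53.6²/65 = 6.29215
  stratum 2: (60/1050)²·(1 − 4/60)·10.7²/4 = 0.0872305
  stratum 3: (220/1050)²·(1 − 28/220)·12.4²/28 = 0.210393
  stratum 4: (270/1050)²·(1 − 66/270)·24.2²/66 = 0.443304
  stratum 5: (70/1050)²·(1 − 12/70)·23.1²/12 = 0.163753
V_st = 7.19683
V_srs = (1 − 175/1050)·2957.7/175 = 14.0843
Relative efficiency = V_srs / V_st = 14.0843/7.19683 = 1.9570

RE ≈ 1.957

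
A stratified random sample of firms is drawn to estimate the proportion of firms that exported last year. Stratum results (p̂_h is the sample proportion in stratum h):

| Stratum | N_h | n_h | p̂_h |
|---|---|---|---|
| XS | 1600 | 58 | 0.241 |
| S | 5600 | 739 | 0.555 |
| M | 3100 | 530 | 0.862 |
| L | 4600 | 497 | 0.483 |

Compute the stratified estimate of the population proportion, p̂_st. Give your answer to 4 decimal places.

N = 14900; stratum weights W_h = N_h/N.
p̂_st = Σ W_h p̂_h = (1600·0.241 + 5600·0.555 + 3100·0.862 + 4600·0.483)/14900 = 0.56293

p̂_st ≈ 0.5629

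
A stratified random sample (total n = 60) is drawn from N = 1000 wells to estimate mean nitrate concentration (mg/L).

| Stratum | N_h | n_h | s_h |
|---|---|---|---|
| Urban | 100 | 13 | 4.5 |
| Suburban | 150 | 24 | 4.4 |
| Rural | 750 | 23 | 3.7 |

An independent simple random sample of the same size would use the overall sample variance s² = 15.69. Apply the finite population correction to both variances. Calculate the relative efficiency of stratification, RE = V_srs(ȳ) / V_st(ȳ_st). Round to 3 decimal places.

RE ≈ 0.696

V̂(ȳ_st) = Σ W_h² (1 − n_h/N_h) s_h²/n_h, with W_h = N_h/N and N = 1000:
  stratum Urban: (100/1000)²·(1 − 13/100)·4.5²/13 = 0.0135519
  stratum Suburban: (150/1000)²·(1 − 24/150)·4.4²/24 = 0.015246
  stratum Rural: (750/1000)²·(1 − 23/750)·3.7²/23 = 0.324542
V_st = 0.35334
V_srs = (1 − 60/1000)·15.69/60 = 0.24581
Relative efficiency = V_srs / V_st = 0.24581/0.35334 = 0.6957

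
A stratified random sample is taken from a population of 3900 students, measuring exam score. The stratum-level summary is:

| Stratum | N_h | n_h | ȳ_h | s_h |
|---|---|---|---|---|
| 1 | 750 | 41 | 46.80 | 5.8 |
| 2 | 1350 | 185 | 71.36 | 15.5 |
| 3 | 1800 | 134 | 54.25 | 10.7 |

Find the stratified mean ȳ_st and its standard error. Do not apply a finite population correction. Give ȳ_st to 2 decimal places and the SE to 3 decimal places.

ȳ_st ≈ 58.74, SE ≈ 0.607

ȳ_st = Σ W_h ȳ_h = (750·46.80 + 1350·71.36 + 1800·54.25)/3900 = 58.74000
V̂(ȳ_st) = Σ W_h² s_h²/n_h, with W_h = N_h/N and N = 3900:
  stratum 1: (750/3900)²·5.8²/41 = 0.0303435
  stratum 2: (1350/3900)²·15.5²/185 = 0.155607
  stratum 3: (1800/3900)²·10.7²/134 = 0.182003
V̂(ȳ_st) = 0.367954
SE(ȳ_st) = √0.367954 = 0.606592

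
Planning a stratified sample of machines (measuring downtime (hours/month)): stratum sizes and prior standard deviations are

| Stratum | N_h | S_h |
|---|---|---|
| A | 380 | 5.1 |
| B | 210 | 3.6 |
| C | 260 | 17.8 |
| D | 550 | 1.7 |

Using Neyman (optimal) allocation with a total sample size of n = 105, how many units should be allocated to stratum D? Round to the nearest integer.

12

Neyman allocation: n_h = n · N_h S_h / Σ N_i S_i, with n = 105.
  stratum A: N_h·S_h = 380·5.1 = 1938.00
  stratum B: N_h·S_h = 210·3.6 = 756.00
  stratum C: N_h·S_h = 260·17.8 = 4628.00
  stratum D: N_h·S_h = 550·1.7 = 935.00
Σ N_h S_h = 8257.00
n for stratum D = 105·935.00/8257.00 = 11.890 → 12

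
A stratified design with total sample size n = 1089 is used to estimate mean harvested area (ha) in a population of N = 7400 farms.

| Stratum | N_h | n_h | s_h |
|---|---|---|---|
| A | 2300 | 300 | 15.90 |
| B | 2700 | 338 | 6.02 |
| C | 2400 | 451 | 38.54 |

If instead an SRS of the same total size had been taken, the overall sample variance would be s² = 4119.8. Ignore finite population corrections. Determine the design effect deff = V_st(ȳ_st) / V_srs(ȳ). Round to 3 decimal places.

V̂(ȳ_st) = Σ W_h² s_h²/n_h, with W_h = N_h/N and N = 7400:
  stratum A: (2300/7400)²·15.90²/300 = 0.0814077
  stratum B: (2700/7400)²·6.02²/338 = 0.0142738
  stratum C: (2400/7400)²·38.54²/451 = 0.346422
V_st = 0.442104
V_srs = s²/n = 4119.8/1089 = 3.7831
deff = V_st / V_srs = 0.442104/3.7831 = 0.1169

deff ≈ 0.117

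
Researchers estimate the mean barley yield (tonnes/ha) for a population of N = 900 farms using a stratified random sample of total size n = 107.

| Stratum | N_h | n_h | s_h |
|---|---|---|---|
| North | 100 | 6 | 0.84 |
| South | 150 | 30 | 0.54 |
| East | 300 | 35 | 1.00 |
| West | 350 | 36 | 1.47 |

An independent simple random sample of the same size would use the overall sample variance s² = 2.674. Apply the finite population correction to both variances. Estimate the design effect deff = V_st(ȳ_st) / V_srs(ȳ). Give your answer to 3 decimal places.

deff ≈ 0.569

V̂(ȳ_st) = Σ W_h² (1 − n_h/N_h) s_h²/n_h, with W_h = N_h/N and N = 900:
  stratum North: (100/900)²·(1 − 6/100)·0.84²/6 = 0.00136474
  stratum South: (150/900)²·(1 − 30/150)·0.54²/30 = 0.000216
  stratum East: (300/900)²·(1 − 35/300)·1.00²/35 = 0.00280423
  stratum West: (350/900)²·(1 − 36/350)·1.47²/36 = 0.00814413
V_st = 0.0125291
V_srs = (1 − 107/900)·2.674/107 = 0.0220195
deff = V_st / V_srs = 0.0125291/0.0220195 = 0.5690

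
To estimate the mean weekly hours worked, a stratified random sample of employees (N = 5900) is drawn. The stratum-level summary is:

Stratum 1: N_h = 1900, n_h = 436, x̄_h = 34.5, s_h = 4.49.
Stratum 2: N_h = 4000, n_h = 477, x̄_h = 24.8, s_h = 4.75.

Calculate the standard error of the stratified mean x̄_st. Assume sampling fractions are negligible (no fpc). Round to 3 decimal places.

V̂(x̄_st) = Σ W_h² s_h²/n_h, with W_h = N_h/N and N = 5900:
  stratum 1: (1900/5900)²·4.49²/436 = 0.00479523
  stratum 2: (4000/5900)²·4.75²/477 = 0.0217413
V̂(x̄_st) = 0.0265365
SE(x̄_st) = √0.0265365 = 0.1629

SE(x̄_st) ≈ 0.163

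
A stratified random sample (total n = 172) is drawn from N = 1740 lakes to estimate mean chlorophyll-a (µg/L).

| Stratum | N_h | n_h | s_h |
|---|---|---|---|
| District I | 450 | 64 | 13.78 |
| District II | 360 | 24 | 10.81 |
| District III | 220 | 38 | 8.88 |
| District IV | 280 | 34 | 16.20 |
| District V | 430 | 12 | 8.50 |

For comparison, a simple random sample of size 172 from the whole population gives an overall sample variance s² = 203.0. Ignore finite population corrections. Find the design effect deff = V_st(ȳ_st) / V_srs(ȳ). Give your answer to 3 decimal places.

deff ≈ 0.854

V̂(ȳ_st) = Σ W_h² s_h²/n_h, with W_h = N_h/N and N = 1740:
  stratum District I: (450/1740)²·13.78²/64 = 0.198447
  stratum District II: (360/1740)²·10.81²/24 = 0.208423
  stratum District III: (220/1740)²·8.88²/38 = 0.0331733
  stratum District IV: (280/1740)²·16.20²/34 = 0.19988
  stratum District V: (430/1740)²·8.50²/12 = 0.367701
V_st = 1.00762
V_srs = s²/n = 203.0/172 = 1.18023
deff = V_st / V_srs = 1.00762/1.18023 = 0.8538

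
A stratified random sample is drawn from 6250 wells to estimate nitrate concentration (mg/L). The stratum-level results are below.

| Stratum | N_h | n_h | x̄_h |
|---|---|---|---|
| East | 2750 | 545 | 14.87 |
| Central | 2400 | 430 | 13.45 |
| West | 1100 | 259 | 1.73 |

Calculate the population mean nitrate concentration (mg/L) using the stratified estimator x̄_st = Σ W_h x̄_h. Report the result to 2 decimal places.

N = Σ N_h = 6250. Stratum weights W_h = N_h/N.
x̄_st = (2750·14.87 + 2400·13.45 + 1100·1.73) / 6250 = 12.0121

x̄_st ≈ 12.01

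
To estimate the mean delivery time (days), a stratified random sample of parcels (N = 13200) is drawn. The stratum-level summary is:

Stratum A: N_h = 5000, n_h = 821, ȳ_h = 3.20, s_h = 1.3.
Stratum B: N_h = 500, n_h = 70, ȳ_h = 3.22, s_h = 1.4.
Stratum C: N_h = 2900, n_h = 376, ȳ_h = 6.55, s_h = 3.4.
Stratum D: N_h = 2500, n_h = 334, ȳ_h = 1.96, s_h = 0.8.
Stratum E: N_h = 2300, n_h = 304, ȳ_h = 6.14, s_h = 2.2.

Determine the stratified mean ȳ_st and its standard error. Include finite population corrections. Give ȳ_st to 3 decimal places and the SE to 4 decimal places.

ȳ_st ≈ 4.214, SE ≈ 0.0453

ȳ_st = Σ W_h ȳ_h = (5000·3.20 + 500·3.22 + 2900·6.55 + 2500·1.96 + 2300·6.14)/13200 = 4.21417
V̂(ȳ_st) = Σ W_h² (1 − n_h/N_h) s_h²/n_h, with W_h = N_h/N and N = 13200:
  stratum A: (5000/13200)²·(1 − 821/5000)·1.3²/821 = 0.000246853
  stratum B: (500/13200)²·(1 − 70/500)·1.4²/70 = 3.455e-05
  stratum C: (2900/13200)²·(1 − 376/2900)·3.4²/376 = 0.00129154
  stratum D: (2500/13200)²·(1 − 334/2500)·0.8²/334 = 5.95503e-05
  stratum E: (2300/13200)²·(1 − 304/2300)·2.2²/304 = 0.000419481
V̂(ȳ_st) = 0.00205198
SE(ȳ_st) = √0.00205198 = 0.0452988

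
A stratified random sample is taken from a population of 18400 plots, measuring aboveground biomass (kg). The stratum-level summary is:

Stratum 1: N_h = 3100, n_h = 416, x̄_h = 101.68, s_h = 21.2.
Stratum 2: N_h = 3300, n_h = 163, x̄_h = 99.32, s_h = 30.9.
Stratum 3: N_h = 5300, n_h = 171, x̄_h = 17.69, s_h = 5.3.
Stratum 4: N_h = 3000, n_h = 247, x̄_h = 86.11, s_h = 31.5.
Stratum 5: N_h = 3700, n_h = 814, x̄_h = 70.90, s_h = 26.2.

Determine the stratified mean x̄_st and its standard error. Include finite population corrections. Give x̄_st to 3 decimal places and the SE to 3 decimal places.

x̄_st ≈ 68.336, SE ≈ 0.586

x̄_st = Σ W_h x̄_h = (3100·101.68 + 3300·99.32 + 5300·17.69 + 3000·86.11 + 3700·70.90)/18400 = 68.33592
V̂(x̄_st) = Σ W_h² (1 − n_h/N_h) s_h²/n_h, with W_h = N_h/N and N = 18400:
  stratum 1: (3100/18400)²·(1 − 416/3100)·21.2²/416 = 0.0265514
  stratum 2: (3300/18400)²·(1 − 163/3300)·30.9²/163 = 0.179111
  stratum 3: (5300/18400)²·(1 − 171/5300)·5.3²/171 = 0.0131895
  stratum 4: (3000/18400)²·(1 − 247/3000)·31.5²/247 = 0.0979977
  stratum 5: (3700/18400)²·(1 − 814/3700)·26.2²/814 = 0.0265975
V̂(x̄_st) = 0.343447
SE(x̄_st) = √0.343447 = 0.586044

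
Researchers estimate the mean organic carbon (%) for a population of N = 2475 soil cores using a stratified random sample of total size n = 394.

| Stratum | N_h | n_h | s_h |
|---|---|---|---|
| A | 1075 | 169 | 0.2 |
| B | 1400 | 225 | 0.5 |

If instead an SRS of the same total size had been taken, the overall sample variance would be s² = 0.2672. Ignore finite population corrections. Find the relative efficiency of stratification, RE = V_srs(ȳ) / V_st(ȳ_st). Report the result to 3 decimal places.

RE ≈ 1.695

V̂(ȳ_st) = Σ W_h² s_h²/n_h, with W_h = N_h/N and N = 2475:
  stratum A: (1075/2475)²·0.2²/169 = 4.46519e-05
  stratum B: (1400/2475)²·0.5²/225 = 0.000355519
V_st = 0.000400171
V_srs = s²/n = 0.2672/394 = 0.000678173
Relative efficiency = V_srs / V_st = 0.000678173/0.000400171 = 1.6947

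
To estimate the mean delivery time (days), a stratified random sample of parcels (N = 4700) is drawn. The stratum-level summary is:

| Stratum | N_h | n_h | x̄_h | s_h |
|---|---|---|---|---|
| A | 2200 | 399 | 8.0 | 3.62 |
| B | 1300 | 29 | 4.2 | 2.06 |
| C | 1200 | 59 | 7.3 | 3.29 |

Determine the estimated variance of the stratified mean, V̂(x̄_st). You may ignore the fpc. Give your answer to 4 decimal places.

V̂(x̄_st) ≈ 0.0304

V̂(x̄_st) = Σ W_h² s_h²/n_h, with W_h = N_h/N and N = 4700:
  stratum A: (2200/4700)²·3.62²/399 = 0.00719605
  stratum B: (1300/4700)²·2.06²/29 = 0.0111951
  stratum C: (1200/4700)²·3.29²/59 = 0.0119593
V̂(x̄_st) = 0.0303505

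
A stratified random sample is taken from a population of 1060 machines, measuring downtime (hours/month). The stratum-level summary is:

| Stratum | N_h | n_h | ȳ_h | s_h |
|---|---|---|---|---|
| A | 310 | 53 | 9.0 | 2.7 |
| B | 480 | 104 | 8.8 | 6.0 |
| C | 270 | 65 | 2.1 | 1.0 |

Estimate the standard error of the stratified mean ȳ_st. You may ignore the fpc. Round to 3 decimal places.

SE(ȳ_st) ≈ 0.289

V̂(ȳ_st) = Σ W_h² s_h²/n_h, with W_h = N_h/N and N = 1060:
  stratum A: (310/1060)²·2.7²/53 = 0.0117642
  stratum B: (480/1060)²·6.0²/104 = 0.0709806
  stratum C: (270/1060)²·1.0²/65 = 0.000998165
V̂(ȳ_st) = 0.083743
SE(ȳ_st) = √0.083743 = 0.289384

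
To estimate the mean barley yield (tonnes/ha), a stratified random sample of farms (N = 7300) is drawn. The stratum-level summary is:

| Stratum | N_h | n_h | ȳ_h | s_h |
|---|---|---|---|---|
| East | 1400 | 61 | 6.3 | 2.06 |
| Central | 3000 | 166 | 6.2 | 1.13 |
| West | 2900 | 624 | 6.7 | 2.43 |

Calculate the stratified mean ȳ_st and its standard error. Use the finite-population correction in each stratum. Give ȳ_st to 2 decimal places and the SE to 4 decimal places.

ȳ_st = Σ W_h ȳ_h = (1400·6.3 + 3000·6.2 + 2900·6.7)/7300 = 6.41781
V̂(ȳ_st) = Σ W_h² (1 − n_h/N_h) s_h²/n_h, with W_h = N_h/N and N = 7300:
  stratum East: (1400/7300)²·(1 − 61/1400)·2.06²/61 = 0.00244719
  stratum Central: (3000/7300)²·(1 − 166/3000)·1.13²/166 = 0.00122722
  stratum West: (2900/7300)²·(1 − 624/2900)·2.43²/624 = 0.00117207
V̂(ȳ_st) = 0.00484648
SE(ȳ_st) = √0.00484648 = 0.0696167

ȳ_st ≈ 6.42, SE ≈ 0.0696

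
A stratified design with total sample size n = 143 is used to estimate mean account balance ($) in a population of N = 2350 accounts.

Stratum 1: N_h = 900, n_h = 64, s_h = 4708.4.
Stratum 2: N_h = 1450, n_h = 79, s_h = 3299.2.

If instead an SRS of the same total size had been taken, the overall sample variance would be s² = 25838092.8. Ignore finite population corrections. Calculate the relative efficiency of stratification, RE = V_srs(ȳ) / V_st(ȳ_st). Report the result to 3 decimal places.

V̂(ȳ_st) = Σ W_h² s_h²/n_h, with W_h = N_h/N and N = 2350:
  stratum 1: (900/2350)²·4708.4²/64 = 50806.1
  stratum 2: (1450/2350)²·3299.2²/79 = 52455.4
V_st = 103262
V_srs = s²/n = 25838092.8/143 = 180686
Relative efficiency = V_srs / V_st = 180686/103262 = 1.7498

RE ≈ 1.750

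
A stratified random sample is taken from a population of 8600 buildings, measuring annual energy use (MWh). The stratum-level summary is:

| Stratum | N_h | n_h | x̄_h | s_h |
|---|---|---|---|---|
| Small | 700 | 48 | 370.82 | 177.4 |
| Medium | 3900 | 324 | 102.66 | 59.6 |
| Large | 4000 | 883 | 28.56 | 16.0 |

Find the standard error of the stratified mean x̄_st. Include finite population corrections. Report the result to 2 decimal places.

V̂(x̄_st) = Σ W_h² (1 − n_h/N_h) s_h²/n_h, with W_h = N_h/N and N = 8600:
  stratum Small: (700/8600)²·(1 − 48/700)·177.4²/48 = 4.0459
  stratum Medium: (3900/8600)²·(1 − 324/3900)·59.6²/324 = 2.06734
  stratum Large: (4000/8600)²·(1 − 883/4000)·16.0²/883 = 0.0488741
V̂(x̄_st) = 6.16211
SE(x̄_st) = √6.16211 = 2.48236

SE(x̄_st) ≈ 2.48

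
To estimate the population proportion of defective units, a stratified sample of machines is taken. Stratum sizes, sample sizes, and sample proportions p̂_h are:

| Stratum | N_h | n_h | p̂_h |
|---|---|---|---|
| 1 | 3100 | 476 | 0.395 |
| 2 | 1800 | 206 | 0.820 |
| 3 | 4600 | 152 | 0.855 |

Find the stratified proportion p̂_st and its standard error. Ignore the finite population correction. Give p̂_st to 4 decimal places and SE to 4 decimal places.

N = 9500; stratum weights W_h = N_h/N.
p̂_st = Σ W_h p̂_h = (3100·0.395 + 1800·0.820 + 4600·0.855)/9500 = 0.69826
V̂(p̂_st) = Σ W_h² p̂_h(1−p̂_h)/(n_h−1):
  stratum 1: (3100/9500)²·0.395·0.605/475 = 5.35717e-05
  stratum 2: (1800/9500)²·0.820·0.180/205 = 2.58482e-05
  stratum 3: (4600/9500)²·0.855·0.145/151 = 0.000192498
V̂(p̂_st) = 0.000271918; SE = √V̂ = 0.0164899

p̂_st ≈ 0.6983, SE ≈ 0.0165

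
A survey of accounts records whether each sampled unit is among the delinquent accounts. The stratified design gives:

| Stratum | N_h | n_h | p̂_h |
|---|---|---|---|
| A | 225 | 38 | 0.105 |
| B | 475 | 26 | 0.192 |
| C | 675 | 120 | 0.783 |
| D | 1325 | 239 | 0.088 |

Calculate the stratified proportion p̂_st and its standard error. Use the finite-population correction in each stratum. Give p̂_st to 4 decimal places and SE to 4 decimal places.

N = 2700; stratum weights W_h = N_h/N.
p̂_st = Σ W_h p̂_h = (225·0.105 + 475·0.192 + 675·0.783 + 1325·0.088)/2700 = 0.28146
V̂(p̂_st) = Σ W_h² (1 − n_h/N_h) p̂_h(1−p̂_h)/(n_h−1):
  stratum A: (225/2700)²·(1 − 38/225)·0.105·0.895/37 = 1.46591e-05
  stratum B: (475/2700)²·(1 − 26/475)·0.192·0.808/25 = 0.000181545
  stratum C: (675/2700)²·(1 − 120/675)·0.783·0.217/119 = 7.33743e-05
  stratum D: (1325/2700)²·(1 − 239/1325)·0.088·0.912/238 = 6.65608e-05
V̂(p̂_st) = 0.000336139; SE = √V̂ = 0.0183341

p̂_st ≈ 0.2815, SE ≈ 0.0183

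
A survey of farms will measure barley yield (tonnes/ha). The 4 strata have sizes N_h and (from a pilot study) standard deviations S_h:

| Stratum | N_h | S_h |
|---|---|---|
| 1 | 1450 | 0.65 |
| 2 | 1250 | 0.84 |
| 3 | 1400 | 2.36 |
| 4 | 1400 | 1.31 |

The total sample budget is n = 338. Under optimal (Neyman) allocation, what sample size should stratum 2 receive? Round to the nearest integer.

Neyman allocation: n_h = n · N_h S_h / Σ N_i S_i, with n = 338.
  stratum 1: N_h·S_h = 1450·0.65 = 942.50
  stratum 2: N_h·S_h = 1250·0.84 = 1050.00
  stratum 3: N_h·S_h = 1400·2.36 = 3304.00
  stratum 4: N_h·S_h = 1400·1.31 = 1834.00
Σ N_h S_h = 7130.50
n for stratum 2 = 338·1050.00/7130.50 = 49.772 → 50

50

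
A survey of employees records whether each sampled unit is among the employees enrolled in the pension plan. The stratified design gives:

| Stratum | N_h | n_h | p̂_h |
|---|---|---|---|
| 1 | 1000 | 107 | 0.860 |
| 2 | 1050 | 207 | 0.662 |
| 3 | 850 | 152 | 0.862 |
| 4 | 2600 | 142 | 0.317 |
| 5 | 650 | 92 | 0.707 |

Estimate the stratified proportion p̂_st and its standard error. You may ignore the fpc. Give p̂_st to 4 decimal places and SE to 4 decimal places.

N = 6150; stratum weights W_h = N_h/N.
p̂_st = Σ W_h p̂_h = (1000·0.860 + 1050·0.662 + 850·0.862 + 2600·0.317 + 650·0.707)/6150 = 0.58074
V̂(p̂_st) = Σ W_h² p̂_h(1−p̂_h)/(n_h−1):
  stratum 1: (1000/6150)²·0.860·0.140/106 = 3.0031e-05
  stratum 2: (1050/6150)²·0.662·0.338/206 = 3.16618e-05
  stratum 3: (850/6150)²·0.862·0.138/151 = 1.50486e-05
  stratum 4: (2600/6150)²·0.317·0.683/141 = 0.000274446
  stratum 5: (650/6150)²·0.707·0.293/91 = 2.54286e-05
V̂(p̂_st) = 0.000376616; SE = √V̂ = 0.0194066

p̂_st ≈ 0.5807, SE ≈ 0.0194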